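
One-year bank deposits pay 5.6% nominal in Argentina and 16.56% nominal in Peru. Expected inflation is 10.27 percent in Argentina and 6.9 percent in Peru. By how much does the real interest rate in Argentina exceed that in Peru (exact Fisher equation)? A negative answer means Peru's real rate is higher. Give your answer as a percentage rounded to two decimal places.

Argentina: (1 + 0.0560)/(1 + 0.1027) − 1 = -4.2351%
Peru: (1 + 0.1656)/(1 + 0.0690) − 1 = 9.0365%
Differential = -4.2351% − 9.0365% = -13.2715% → -13.27%.

-13.27%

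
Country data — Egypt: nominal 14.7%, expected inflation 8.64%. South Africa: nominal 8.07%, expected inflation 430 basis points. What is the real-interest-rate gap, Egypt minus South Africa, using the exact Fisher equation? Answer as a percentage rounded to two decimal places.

1.96%

Egypt: (1 + 0.1470)/(1 + 0.0864) − 1 = 5.5781%
South Africa: (1 + 0.0807)/(1 + 0.0430) − 1 = 3.6146%
Differential = 5.5781% − 3.6146% = 1.9635% → 1.96%.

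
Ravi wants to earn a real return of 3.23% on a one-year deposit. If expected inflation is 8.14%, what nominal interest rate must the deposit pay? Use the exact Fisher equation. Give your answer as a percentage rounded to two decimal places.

(1 + i) = (1 + r)(1 + π) = 1.03230 × 1.08140 = 1.11632922
i = 1.11632922 − 1, so the required nominal rate is 11.63%.

11.63%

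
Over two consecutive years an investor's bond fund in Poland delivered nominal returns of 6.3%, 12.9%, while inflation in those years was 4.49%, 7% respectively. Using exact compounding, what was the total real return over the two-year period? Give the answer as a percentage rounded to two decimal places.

Nominal growth factor = 1.0630 × 1.1290 = 1.200127
Price-level growth factor = 1.0449 × 1.0700 = 1.118043
Real growth factor = 1.200127 / 1.118043 = 1.073418
Total real return = 1.073418 − 1 → 7.34%.

7.34%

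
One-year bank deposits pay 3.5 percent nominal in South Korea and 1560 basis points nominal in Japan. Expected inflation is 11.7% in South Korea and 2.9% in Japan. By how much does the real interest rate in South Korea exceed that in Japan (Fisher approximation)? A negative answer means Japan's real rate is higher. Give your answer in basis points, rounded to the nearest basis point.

-2090 basis points

South Korea: 3.5% − 11.7% = -8.200%
Japan: 15.6% − 2.9% = 12.700%
Differential = -20.900% → -2090 basis points.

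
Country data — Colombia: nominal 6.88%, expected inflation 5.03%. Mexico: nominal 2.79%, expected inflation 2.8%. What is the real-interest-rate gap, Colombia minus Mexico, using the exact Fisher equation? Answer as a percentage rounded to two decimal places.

Colombia: (1 + 0.0688)/(1 + 0.0503) − 1 = 1.7614%
Mexico: (1 + 0.0279)/(1 + 0.0280) − 1 = -0.0097%
Differential = 1.7614% − (-0.0097%) = 1.7711% → 1.77%.

1.77%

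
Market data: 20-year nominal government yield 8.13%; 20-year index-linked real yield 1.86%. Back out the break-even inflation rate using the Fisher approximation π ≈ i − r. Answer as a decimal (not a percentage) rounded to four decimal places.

0.0627

π ≈ i − r = 8.13% − 1.86% → 0.0627.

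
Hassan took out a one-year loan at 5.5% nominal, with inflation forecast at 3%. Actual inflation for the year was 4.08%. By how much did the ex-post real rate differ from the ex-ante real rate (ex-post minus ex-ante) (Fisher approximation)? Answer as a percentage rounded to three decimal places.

-1.080%

Ex-ante: 5.5% − 3% = 2.500%
Ex-post: 5.5% − 4.08% = 1.420%
Difference (ex-post − ex-ante) = -1.0800% → -1.080%.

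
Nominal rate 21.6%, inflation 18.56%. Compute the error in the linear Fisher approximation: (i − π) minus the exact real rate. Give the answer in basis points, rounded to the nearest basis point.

48 basis points

Approximate: r ≈ 21.600% − 18.560% = 3.0400%
Exact: (1 + 0.2160)/(1 + 0.1856) − 1 = 2.5641%
Error = 3.0400% − 2.5641% = 0.4759% → 48 basis points.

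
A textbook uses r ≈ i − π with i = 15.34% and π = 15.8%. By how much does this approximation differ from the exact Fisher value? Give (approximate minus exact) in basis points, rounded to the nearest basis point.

Approximate: r ≈ 15.340% − 15.800% = -0.4600%
Exact: (1 + 0.1534)/(1 + 0.1580) − 1 = -0.3972%
Error = -0.4600% − (-0.3972%) = -0.0628% → -6 basis points.

-6 basis points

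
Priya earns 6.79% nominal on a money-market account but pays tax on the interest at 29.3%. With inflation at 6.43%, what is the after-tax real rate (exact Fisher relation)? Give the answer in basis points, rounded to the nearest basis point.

-153 basis points

After-tax nominal return = 6.79% × (1 − 0.293) = 4.80053%.
1 + r = 1.0480053 / 1.06430 = 0.984690
After-tax real rate = 0.984690 − 1 → -153 basis points.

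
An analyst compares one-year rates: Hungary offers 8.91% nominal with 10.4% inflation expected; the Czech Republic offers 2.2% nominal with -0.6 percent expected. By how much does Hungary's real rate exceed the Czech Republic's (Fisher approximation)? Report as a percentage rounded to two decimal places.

Hungary: 8.91% − 10.4% = -1.490%
The Czech Republic: 2.2% − (-0.6%) = 2.800%
Differential = -4.290% → -4.29%.

-4.29%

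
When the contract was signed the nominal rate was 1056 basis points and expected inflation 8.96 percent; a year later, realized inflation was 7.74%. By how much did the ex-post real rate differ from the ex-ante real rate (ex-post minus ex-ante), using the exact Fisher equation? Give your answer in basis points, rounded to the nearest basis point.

Ex-ante: (1 + 0.1056)/(1 + 0.0896) − 1 = 1.4684%
Ex-post: (1 + 0.1056)/(1 + 0.0774) − 1 = 2.6174%
Difference (ex-post − ex-ante) = 1.1490% → 115 basis points.

115 basis points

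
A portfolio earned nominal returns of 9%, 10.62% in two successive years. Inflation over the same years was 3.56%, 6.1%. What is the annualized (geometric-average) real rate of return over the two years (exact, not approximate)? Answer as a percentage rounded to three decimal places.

Compound the nominal returns: 1.0900 × 1.1062 = 1.20575800.
Compound inflation: 1.0356 × 1.0610 = 1.09877160.
Deflate: 1.20575800 / 1.09877160 = 1.09736910.
Annualized real rate = 1.09736910^(1/2) − 1 = 4.7554% → 4.755%.

4.755%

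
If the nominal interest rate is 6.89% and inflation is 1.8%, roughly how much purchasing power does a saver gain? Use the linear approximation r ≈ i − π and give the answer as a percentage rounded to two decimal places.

5.09%

r ≈ i − π = 6.89% − 1.8% = 5.09%.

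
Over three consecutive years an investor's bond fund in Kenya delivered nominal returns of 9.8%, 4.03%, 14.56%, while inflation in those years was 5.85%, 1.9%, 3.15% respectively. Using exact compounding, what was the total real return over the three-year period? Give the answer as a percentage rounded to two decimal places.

17.61%

Nominal growth factor = 1.0980 × 1.0403 × 1.1456 = 1.308561
Price-level growth factor = 1.0585 × 1.0190 × 1.0315 = 1.112588
Real growth factor = 1.308561 / 1.112588 = 1.176142
Total real return = 1.176142 − 1 → 17.61%.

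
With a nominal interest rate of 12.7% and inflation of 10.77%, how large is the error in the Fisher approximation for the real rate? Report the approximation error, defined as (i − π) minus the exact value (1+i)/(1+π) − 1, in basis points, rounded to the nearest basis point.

19 basis points

Approximate: r ≈ 12.700% − 10.770% = 1.9300%
Exact: (1 + 0.1270)/(1 + 0.1077) − 1 = 1.7423%
Error = 1.9300% − 1.7423% = 0.1877% → 19 basis points.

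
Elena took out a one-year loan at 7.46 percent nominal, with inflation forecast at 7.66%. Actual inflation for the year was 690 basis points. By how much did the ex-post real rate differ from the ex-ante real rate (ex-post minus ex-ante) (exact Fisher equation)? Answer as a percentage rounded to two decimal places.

0.71%

Ex-ante: (1 + 0.0746)/(1 + 0.0766) − 1 = -0.1858%
Ex-post: (1 + 0.0746)/(1 + 0.0690) − 1 = 0.5239%
Difference (ex-post − ex-ante) = 0.7096% → 0.71%.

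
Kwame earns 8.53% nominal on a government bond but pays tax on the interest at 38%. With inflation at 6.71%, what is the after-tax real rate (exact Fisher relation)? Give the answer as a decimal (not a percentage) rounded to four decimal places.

-0.0133

After-tax nominal return = 8.53% × (1 − 0.38) = 5.2886%.
1 + r = 1.052886 / 1.06710 = 0.986680
After-tax real rate = 0.986680 − 1 → -0.0133.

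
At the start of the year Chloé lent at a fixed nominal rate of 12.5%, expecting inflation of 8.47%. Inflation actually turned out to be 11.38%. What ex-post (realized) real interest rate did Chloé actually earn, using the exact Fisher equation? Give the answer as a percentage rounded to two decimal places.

Ex-post: (1 + 0.1250)/(1 + 0.1138) − 1 = 1.0056%
So the realized real rate is 1.01%.

1.01%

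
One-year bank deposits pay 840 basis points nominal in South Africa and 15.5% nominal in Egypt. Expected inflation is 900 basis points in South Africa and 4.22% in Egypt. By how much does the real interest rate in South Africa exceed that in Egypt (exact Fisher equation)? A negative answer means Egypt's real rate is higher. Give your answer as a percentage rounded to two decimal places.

-11.37%

South Africa: (1 + 0.0840)/(1 + 0.0900) − 1 = -0.5505%
Egypt: (1 + 0.1550)/(1 + 0.0422) − 1 = 10.8233%
Differential = -0.5505% − 10.8233% = -11.3737% → -11.37%.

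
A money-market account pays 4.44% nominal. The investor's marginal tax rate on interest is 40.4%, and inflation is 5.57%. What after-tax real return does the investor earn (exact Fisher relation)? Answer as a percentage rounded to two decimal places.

After-tax nominal return = 4.44% × (1 − 0.404) = 2.64624%.
1 + r = 1.0264624 / 1.05570 = 0.972305
After-tax real rate = 0.972305 − 1 → -2.77%.

-2.77%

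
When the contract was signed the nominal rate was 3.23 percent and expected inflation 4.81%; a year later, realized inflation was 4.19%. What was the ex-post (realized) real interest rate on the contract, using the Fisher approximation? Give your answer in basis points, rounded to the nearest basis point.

Ex-post: 3.23% − 4.19% = -0.960%
So the realized real rate is -96 basis points.

-96 basis points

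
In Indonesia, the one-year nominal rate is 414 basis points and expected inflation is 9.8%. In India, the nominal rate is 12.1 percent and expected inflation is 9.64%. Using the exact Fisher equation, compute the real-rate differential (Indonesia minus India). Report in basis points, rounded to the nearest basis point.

-740 basis points

Indonesia: (1 + 0.0414)/(1 + 0.0980) − 1 = -5.1548%
India: (1 + 0.1210)/(1 + 0.0964) − 1 = 2.2437%
Differential = -5.1548% − 2.2437% = -7.3985% → -740 basis points.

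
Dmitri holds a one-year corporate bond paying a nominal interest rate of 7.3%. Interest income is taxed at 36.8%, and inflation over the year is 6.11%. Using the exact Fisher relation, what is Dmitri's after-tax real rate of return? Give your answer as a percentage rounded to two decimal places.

After-tax nominal return = 7.3% × (1 − 0.368) = 4.6136%.
1 + r = 1.046136 / 1.06110 = 0.985898
After-tax real rate = 0.985898 − 1 → -1.41%.

-1.41%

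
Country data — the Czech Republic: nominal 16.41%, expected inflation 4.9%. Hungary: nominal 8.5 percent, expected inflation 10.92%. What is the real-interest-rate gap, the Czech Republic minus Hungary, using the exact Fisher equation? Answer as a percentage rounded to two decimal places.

The Czech Republic: (1 + 0.1641)/(1 + 0.0490) − 1 = 10.9724%
Hungary: (1 + 0.0850)/(1 + 0.1092) − 1 = -2.1818%
Differential = 10.9724% − (-2.1818%) = 13.1541% → 13.15%.

13.15%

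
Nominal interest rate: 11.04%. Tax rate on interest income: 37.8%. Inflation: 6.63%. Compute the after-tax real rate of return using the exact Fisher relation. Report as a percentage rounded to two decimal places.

After-tax nominal return = 11.04% × (1 − 0.378) = 6.86688%.
1 + r = 1.0686688 / 1.06630 = 1.002222
After-tax real rate = 1.002222 − 1 → 0.22%.

0.22%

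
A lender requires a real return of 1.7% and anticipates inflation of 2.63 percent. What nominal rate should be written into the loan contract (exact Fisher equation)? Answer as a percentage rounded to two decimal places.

(1 + i) = (1 + r)(1 + π) = 1.01700 × 1.02630 = 1.0437471
i = 1.0437471 − 1, so the required nominal rate is 4.37%.

4.37%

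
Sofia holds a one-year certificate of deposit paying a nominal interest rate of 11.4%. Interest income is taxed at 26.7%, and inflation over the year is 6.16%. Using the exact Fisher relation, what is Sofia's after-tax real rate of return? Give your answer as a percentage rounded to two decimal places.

2.07%

After-tax nominal return = 11.4% × (1 − 0.267) = 8.3562%.
1 + r = 1.083562 / 1.06160 = 1.020688
After-tax real rate = 1.020688 − 1 → 2.07%.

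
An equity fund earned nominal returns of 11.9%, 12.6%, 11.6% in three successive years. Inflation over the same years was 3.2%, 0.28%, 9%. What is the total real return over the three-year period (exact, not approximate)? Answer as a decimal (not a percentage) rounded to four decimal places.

Compound the nominal returns: 1.1190 × 1.1260 × 1.1160 = 1.406153.
Compound inflation: 1.0320 × 1.0028 × 1.0900 = 1.128030.
Deflate: 1.406153 / 1.128030 = 1.246557.
Total real return = 1.246557 − 1 → 0.2466.

0.2466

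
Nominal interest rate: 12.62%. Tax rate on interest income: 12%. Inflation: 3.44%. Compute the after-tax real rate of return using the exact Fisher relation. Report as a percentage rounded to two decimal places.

7.41%

After-tax nominal return = 12.62% × (1 − 0.12) = 11.1056%.
1 + r = 1.111056 / 1.03440 = 1.074107
After-tax real rate = 1.074107 − 1 → 7.41%.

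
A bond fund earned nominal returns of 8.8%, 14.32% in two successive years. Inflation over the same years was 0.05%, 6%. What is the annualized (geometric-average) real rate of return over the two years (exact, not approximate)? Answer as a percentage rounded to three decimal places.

8.296%

Compound the nominal returns: 1.0880 × 1.1432 = 1.24380160.
Compound inflation: 1.0005 × 1.0600 = 1.06053000.
Deflate: 1.24380160 / 1.06053000 = 1.17281133.
Annualized real rate = 1.17281133^(1/2) − 1 = 8.2964% → 8.296%.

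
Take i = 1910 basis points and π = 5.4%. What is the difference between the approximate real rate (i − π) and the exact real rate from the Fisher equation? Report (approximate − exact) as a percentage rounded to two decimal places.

0.70%

Approximate: r ≈ 19.100% − 5.400% = 13.7000%
Exact: (1 + 0.1910)/(1 + 0.0540) − 1 = 12.9981%
Error = 13.7000% − 12.9981% = 0.7019% → 0.70%.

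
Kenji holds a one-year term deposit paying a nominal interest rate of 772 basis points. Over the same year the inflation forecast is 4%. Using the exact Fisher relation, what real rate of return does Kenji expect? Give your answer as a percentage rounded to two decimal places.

3.58%

By the Fisher relation, 1 + r = (1 + i)/(1 + π).
1 + r = 1.07720 / 1.04000 = 1.035769
r = 1.035769 − 1 = 3.5769%, i.e. 3.58%.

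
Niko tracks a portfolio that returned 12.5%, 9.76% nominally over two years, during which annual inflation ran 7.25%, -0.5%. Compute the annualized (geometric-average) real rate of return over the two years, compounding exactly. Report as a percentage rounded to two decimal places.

Nominal growth factor = 1.1250 × 1.0976 = 1.23480000
Price-level growth factor = 1.0725 × 0.9950 = 1.06713750
Real growth factor = 1.23480000 / 1.06713750 = 1.15711424
Annualized real rate = 1.15711424^(1/2) − 1 = 7.5692% → 7.57%.

7.57%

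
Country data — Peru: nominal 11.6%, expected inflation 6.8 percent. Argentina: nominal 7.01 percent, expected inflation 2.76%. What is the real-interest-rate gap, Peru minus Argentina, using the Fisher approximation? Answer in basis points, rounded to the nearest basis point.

55 basis points

Peru: 11.6% − 6.8% = 4.800%
Argentina: 7.01% − 2.76% = 4.250%
Differential = 0.550% → 55 basis points.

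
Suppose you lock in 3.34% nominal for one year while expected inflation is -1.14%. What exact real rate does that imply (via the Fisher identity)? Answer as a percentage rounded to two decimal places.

By the Fisher identity, 1 + r = (1 + i)/(1 + π).
1 + r = 1.03340 / 0.98860 = 1.045317
r = 1.045317 − 1 = 4.5317%, i.e. 4.53%.

4.53%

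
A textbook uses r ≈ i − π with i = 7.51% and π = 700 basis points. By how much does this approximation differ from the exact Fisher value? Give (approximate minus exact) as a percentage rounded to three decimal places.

0.033%

Approximate: r ≈ 7.510% − 7.000% = 0.5100%
Exact: (1 + 0.0751)/(1 + 0.0700) − 1 = 0.4766%
Error = 0.5100% − 0.4766% = 0.0334% → 0.033%.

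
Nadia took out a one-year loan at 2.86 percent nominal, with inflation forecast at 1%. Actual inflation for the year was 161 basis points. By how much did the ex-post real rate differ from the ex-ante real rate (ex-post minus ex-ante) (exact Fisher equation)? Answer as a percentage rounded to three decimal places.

-0.611%

Ex-ante: (1 + 0.0286)/(1 + 0.0100) − 1 = 1.8416%
Ex-post: (1 + 0.0286)/(1 + 0.0161) − 1 = 1.2302%
Difference (ex-post − ex-ante) = -0.6114% → -0.611%.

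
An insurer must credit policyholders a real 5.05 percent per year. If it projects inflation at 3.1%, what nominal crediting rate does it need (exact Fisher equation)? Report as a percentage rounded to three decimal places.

8.307%

(1 + i) = (1 + r)(1 + π) = 1.05050 × 1.03100 = 1.0830655
i = 1.0830655 − 1, so the required nominal rate is 8.307%.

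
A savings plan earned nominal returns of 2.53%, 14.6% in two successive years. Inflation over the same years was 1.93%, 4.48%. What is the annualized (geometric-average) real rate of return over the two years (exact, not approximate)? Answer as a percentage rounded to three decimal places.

Nominal growth factor = 1.0253 × 1.1460 = 1.17499380
Price-level growth factor = 1.0193 × 1.0448 = 1.06496464
Real growth factor = 1.17499380 / 1.06496464 = 1.10331720
Annualized real rate = 1.10331720^(1/2) − 1 = 5.0389% → 5.039%.

5.039%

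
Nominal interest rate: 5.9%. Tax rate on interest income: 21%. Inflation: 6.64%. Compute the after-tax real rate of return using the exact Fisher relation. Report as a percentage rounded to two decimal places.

After-tax nominal return = 5.9% × (1 − 0.21) = 4.6610%.
1 + r = 1.04661 / 1.06640 = 0.981442
After-tax real rate = 0.981442 − 1 → -1.86%.

-1.86%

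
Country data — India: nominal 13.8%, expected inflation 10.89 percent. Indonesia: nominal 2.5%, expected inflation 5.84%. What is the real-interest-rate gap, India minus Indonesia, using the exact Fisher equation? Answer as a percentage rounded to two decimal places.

India: (1 + 0.1380)/(1 + 0.1089) − 1 = 2.6242%
Indonesia: (1 + 0.0250)/(1 + 0.0584) − 1 = -3.1557%
Differential = 2.6242% − (-3.1557%) = 5.7799% → 5.78%.

5.78%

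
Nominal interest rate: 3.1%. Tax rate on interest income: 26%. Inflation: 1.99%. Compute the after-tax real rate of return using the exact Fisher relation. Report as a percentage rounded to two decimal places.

0.30%

After-tax nominal return = 3.1% × (1 − 0.26) = 2.2940%.
1 + r = 1.02294 / 1.01990 = 1.002981
After-tax real rate = 1.002981 − 1 → 0.30%.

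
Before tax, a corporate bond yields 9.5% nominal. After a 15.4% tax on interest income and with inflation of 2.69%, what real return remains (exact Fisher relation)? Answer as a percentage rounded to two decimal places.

After-tax nominal return = 9.5% × (1 − 0.154) = 8.0370%.
1 + r = 1.08037 / 1.02690 = 1.052069
After-tax real rate = 1.052069 − 1 → 5.21%.

5.21%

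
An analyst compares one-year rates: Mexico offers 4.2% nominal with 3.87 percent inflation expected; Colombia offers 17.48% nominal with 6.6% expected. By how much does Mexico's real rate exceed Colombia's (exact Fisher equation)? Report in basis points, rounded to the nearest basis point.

Mexico: (1 + 0.0420)/(1 + 0.0387) − 1 = 0.3177%
Colombia: (1 + 0.1748)/(1 + 0.0660) − 1 = 10.2064%
Differential = 0.3177% − 10.2064% = -9.8887% → -989 basis points.

-989 basis points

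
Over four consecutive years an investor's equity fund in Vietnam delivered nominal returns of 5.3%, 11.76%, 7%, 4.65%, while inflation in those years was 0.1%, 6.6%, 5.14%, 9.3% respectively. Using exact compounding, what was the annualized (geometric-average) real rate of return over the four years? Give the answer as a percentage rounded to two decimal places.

Compound the nominal returns: 1.0530 × 1.1176 × 1.0700 × 1.0465 = 1.31776441.
Compound inflation: 1.0010 × 1.0660 × 1.0514 × 1.0930 = 1.22625112.
Deflate: 1.31776441 / 1.22625112 = 1.07462851.
Annualized real rate = 1.07462851^(1/4) − 1 = 1.8157% → 1.82%.

1.82%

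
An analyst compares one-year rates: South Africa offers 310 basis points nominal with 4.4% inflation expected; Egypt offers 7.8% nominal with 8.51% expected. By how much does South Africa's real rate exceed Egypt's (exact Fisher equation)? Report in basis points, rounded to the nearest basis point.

South Africa: (1 + 0.0310)/(1 + 0.0440) − 1 = -1.2452%
Egypt: (1 + 0.0780)/(1 + 0.0851) − 1 = -0.6543%
Differential = -1.2452% − (-0.6543%) = -0.5909% → -59 basis points.

-59 basis points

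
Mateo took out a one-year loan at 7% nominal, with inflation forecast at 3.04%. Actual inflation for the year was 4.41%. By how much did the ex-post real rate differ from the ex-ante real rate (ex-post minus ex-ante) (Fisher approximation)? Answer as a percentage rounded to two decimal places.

-1.37%

Ex-ante: 7% − 3.04% = 3.960%
Ex-post: 7% − 4.41% = 2.590%
Difference (ex-post − ex-ante) = -1.3700% → -1.37%.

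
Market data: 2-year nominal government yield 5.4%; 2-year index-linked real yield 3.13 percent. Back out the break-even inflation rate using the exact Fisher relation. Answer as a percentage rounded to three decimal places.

(1 + π) = (1 + i)/(1 + r) = 1.05400 / 1.03130 = 1.022011
Break-even inflation = 1.022011 − 1 → 2.201%.

2.201%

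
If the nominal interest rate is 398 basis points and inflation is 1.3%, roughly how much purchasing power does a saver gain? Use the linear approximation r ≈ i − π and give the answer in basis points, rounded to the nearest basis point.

268 basis points

r ≈ i − π = 3.98% − 1.3% = 268 basis points.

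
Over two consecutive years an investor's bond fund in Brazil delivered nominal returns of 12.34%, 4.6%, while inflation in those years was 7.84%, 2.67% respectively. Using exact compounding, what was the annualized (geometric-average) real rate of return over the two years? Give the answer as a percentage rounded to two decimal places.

3.02%

Nominal growth factor = 1.1234 × 1.0460 = 1.17507640
Price-level growth factor = 1.0784 × 1.0267 = 1.10719328
Real growth factor = 1.17507640 / 1.10719328 = 1.06131099
Annualized real rate = 1.06131099^(1/2) − 1 = 3.0199% → 3.02%.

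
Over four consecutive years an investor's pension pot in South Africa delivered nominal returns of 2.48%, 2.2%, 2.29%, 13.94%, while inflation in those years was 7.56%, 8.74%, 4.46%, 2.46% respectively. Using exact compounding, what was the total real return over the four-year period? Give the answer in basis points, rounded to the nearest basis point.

Compound the nominal returns: 1.0248 × 1.0220 × 1.0229 × 1.1394 = 1.220673.
Compound inflation: 1.0756 × 1.0874 × 1.0446 × 1.0246 = 1.251828.
Deflate: 1.220673 / 1.251828 = 0.975113.
Total real return = 0.975113 − 1 → -249 basis points.

-249 basis points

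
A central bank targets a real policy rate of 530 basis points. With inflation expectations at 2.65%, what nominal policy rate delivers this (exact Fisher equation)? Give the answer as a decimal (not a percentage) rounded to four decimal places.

(1 + i) = (1 + r)(1 + π) = 1.05300 × 1.02650 = 1.0809045
i = 1.0809045 − 1, so the required nominal rate is 0.0809.

0.0809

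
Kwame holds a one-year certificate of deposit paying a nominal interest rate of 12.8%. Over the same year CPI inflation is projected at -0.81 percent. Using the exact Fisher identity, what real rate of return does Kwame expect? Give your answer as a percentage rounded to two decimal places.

13.72%

By the Fisher identity, 1 + r = (1 + i)/(1 + π).
1 + r = 1.12800 / 0.99190 = 1.137211
r = 1.137211 − 1 = 13.7211%, i.e. 13.72%.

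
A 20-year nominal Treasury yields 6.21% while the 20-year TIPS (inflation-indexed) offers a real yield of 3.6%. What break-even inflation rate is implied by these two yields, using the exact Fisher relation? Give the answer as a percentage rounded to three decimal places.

2.519%

(1 + π) = (1 + i)/(1 + r) = 1.06210 / 1.03600 = 1.025193
Break-even inflation = 1.025193 − 1 → 2.519%.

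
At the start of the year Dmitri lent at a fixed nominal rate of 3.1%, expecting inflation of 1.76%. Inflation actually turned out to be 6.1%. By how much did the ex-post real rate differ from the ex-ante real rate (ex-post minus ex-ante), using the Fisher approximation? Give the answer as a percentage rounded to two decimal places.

Ex-ante: 3.1% − 1.76% = 1.340%
Ex-post: 3.1% − 6.1% = -3.000%
Difference (ex-post − ex-ante) = -4.3400% → -4.34%.

-4.34%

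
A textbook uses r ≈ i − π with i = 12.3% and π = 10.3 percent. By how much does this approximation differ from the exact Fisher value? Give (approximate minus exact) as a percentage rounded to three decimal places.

0.187%

Approximate: r ≈ 12.300% − 10.300% = 2.0000%
Exact: (1 + 0.1230)/(1 + 0.1030) − 1 = 1.8132%
Error = 2.0000% − 1.8132% = 0.1868% → 0.187%.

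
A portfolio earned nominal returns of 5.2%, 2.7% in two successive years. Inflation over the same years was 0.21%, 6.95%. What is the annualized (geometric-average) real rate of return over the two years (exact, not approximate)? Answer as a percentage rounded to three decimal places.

0.403%

Nominal growth factor = 1.0520 × 1.0270 = 1.08040400
Price-level growth factor = 1.0021 × 1.0695 = 1.07174595
Real growth factor = 1.08040400 / 1.07174595 = 1.00807845
Annualized real rate = 1.00807845^(1/2) − 1 = 0.4031% → 0.403%.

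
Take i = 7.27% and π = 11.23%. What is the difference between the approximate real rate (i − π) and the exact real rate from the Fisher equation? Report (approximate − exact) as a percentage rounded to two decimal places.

Approximate: r ≈ 7.270% − 11.230% = -3.9600%
Exact: (1 + 0.0727)/(1 + 0.1123) − 1 = -3.5602%
Error = -3.9600% − (-3.5602%) = -0.3998% → -0.40%.

-0.40%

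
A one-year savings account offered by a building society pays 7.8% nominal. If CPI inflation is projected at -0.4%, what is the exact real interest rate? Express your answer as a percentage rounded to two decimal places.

1 + r = 1.07800 / 0.99600 = 1.082329
r = 1.082329 − 1 = 8.2329%, i.e. 8.23%.

8.23%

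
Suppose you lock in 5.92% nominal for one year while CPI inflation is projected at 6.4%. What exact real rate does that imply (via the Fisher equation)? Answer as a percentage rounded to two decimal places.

By the Fisher equation, 1 + r = (1 + i)/(1 + π).
1 + r = 1.05920 / 1.06400 = 0.995489
r = 0.995489 − 1 = -0.4511%, i.e. -0.45%.

-0.45%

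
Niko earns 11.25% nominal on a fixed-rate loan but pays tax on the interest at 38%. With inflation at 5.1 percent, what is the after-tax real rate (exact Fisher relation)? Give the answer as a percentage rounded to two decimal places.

After-tax nominal return = 11.25% × (1 − 0.38) = 6.9750%.
1 + r = 1.06975 / 1.05100 = 1.017840
After-tax real rate = 1.017840 − 1 → 1.78%.

1.78%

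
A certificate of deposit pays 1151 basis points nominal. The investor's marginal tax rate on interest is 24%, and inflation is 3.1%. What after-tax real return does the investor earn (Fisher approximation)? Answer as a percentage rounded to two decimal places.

After-tax nominal return = 11.51% × (1 − 0.24) = 8.7476%.
r ≈ 8.7476% − 3.1% → 5.65%.

5.65%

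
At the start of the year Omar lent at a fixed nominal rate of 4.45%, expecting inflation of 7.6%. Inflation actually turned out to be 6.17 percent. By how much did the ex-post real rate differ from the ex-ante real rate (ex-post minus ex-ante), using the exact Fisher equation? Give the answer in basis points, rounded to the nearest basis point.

131 basis points

Ex-ante: (1 + 0.0445)/(1 + 0.0760) − 1 = -2.9275%
Ex-post: (1 + 0.0445)/(1 + 0.0617) − 1 = -1.6200%
Difference (ex-post − ex-ante) = 1.3075% → 131 basis points.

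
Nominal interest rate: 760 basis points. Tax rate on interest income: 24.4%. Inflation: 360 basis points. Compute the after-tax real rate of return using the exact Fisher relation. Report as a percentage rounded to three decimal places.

After-tax nominal return = 7.6% × (1 − 0.244) = 5.7456%.
1 + r = 1.057456 / 1.03600 = 1.020710
After-tax real rate = 1.020710 − 1 → 2.071%.

2.071%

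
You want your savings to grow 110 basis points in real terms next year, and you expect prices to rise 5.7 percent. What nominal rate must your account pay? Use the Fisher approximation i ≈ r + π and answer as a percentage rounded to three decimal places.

6.800%

i ≈ r + π = 1.1% + 5.7% = 6.800%.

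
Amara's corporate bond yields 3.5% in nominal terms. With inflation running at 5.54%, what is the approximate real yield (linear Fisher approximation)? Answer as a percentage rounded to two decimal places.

r ≈ i − π = 3.5% − 5.54% = -2.04%.

-2.04%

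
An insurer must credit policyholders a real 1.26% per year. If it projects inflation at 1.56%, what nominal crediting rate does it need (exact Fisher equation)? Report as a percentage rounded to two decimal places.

2.84%

(1 + i) = (1 + r)(1 + π) = 1.01260 × 1.01560 = 1.02839656
i = 1.02839656 − 1, so the required nominal rate is 2.84%.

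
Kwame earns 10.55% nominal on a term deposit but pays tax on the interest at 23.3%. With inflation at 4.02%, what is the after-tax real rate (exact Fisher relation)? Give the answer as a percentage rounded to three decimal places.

3.914%

After-tax nominal return = 10.55% × (1 − 0.233) = 8.09185%.
1 + r = 1.0809185 / 1.04020 = 1.0391449
After-tax real rate = 1.0391449 − 1 → 3.914%.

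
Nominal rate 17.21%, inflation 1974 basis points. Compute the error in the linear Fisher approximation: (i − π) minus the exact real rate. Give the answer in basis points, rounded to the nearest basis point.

-42 basis points

Approximate: r ≈ 17.210% − 19.740% = -2.5300%
Exact: (1 + 0.1721)/(1 + 0.1974) − 1 = -2.1129%
Error = -2.5300% − (-2.1129%) = -0.4171% → -42 basis points.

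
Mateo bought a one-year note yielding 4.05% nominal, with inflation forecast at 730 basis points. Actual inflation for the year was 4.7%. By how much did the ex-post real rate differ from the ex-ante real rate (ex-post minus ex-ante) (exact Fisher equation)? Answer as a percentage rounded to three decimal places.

2.408%

Ex-ante: (1 + 0.0405)/(1 + 0.0730) − 1 = -3.0289%
Ex-post: (1 + 0.0405)/(1 + 0.0470) − 1 = -0.6208%
Difference (ex-post − ex-ante) = 2.4081% → 2.408%.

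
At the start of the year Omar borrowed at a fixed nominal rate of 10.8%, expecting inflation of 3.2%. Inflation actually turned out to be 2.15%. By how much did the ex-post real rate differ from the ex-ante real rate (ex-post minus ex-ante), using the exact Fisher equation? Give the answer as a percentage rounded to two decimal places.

Ex-ante: (1 + 0.1080)/(1 + 0.0320) − 1 = 7.3643%
Ex-post: (1 + 0.1080)/(1 + 0.0215) − 1 = 8.4679%
Difference (ex-post − ex-ante) = 1.1036% → 1.10%.

1.10%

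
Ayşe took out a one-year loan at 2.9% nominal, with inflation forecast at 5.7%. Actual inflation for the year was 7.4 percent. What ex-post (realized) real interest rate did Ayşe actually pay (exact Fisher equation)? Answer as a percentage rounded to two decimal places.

-4.19%

Ex-post: (1 + 0.0290)/(1 + 0.0740) − 1 = -4.1899%
So the realized real rate is -4.19%.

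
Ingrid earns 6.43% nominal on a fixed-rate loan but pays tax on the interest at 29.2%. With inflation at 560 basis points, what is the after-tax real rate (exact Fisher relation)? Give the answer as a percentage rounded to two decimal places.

After-tax nominal return = 6.43% × (1 − 0.292) = 4.55244%.
1 + r = 1.0455244 / 1.05600 = 0.990080
After-tax real rate = 0.990080 − 1 → -0.99%.

-0.99%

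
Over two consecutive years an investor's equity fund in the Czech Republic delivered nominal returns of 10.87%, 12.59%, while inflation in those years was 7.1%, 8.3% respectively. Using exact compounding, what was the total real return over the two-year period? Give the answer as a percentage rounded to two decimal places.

7.62%

Compound the nominal returns: 1.1087 × 1.1259 = 1.248285.
Compound inflation: 1.0710 × 1.0830 = 1.159893.
Deflate: 1.248285 / 1.159893 = 1.076207.
Total real return = 1.076207 − 1 → 7.62%.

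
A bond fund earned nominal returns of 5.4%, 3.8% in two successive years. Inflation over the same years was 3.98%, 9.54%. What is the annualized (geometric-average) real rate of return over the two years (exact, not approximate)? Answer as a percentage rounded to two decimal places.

Nominal growth factor = 1.0540 × 1.0380 = 1.09405200
Price-level growth factor = 1.0398 × 1.0954 = 1.13899692
Real growth factor = 1.09405200 / 1.13899692 = 0.96053991
Annualized real rate = 0.96053991^(1/2) − 1 = -1.9929% → -1.99%.

-1.99%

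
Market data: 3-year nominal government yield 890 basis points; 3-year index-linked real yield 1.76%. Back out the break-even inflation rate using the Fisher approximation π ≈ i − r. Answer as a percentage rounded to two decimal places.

7.14%

π ≈ i − r = 8.9% − 1.76% → 7.14%.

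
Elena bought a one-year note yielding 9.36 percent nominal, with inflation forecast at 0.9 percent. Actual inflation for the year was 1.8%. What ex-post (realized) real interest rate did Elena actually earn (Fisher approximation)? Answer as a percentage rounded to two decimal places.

7.56%

Ex-post: 9.36% − 1.8% = 7.560%
So the realized real rate is 7.56%.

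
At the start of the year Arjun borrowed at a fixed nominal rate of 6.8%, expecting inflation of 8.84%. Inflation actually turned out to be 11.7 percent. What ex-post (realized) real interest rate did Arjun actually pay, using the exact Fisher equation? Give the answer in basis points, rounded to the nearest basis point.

-439 basis points

Ex-post: (1 + 0.0680)/(1 + 0.1170) − 1 = -4.3868%
So the realized real rate is -439 basis points.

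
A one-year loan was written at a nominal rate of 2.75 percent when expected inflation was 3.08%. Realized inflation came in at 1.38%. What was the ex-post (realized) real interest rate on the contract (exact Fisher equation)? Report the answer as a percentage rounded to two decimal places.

1.35%

Ex-post: (1 + 0.0275)/(1 + 0.0138) − 1 = 1.3514%
So the realized real rate is 1.35%.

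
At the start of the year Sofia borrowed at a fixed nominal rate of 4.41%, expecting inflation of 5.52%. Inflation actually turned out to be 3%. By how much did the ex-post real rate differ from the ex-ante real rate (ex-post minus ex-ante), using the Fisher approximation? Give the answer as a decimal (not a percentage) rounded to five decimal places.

Ex-ante: 4.41% − 5.52% = -1.110%
Ex-post: 4.41% − 3% = 1.410%
Difference (ex-post − ex-ante) = 2.5200% → 0.02520.

0.02520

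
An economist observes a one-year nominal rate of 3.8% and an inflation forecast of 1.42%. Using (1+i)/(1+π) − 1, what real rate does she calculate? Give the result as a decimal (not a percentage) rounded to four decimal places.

1 + r = 1.03800 / 1.01420 = 1.023467
r = 1.023467 − 1 = 2.3467%, i.e. 0.0235.

0.0235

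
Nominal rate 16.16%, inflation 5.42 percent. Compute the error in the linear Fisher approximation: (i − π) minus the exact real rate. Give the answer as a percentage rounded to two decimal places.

0.55%

Approximate: r ≈ 16.160% − 5.420% = 10.7400%
Exact: (1 + 0.1616)/(1 + 0.0542) − 1 = 10.1878%
Error = 10.7400% − 10.1878% = 0.5522% → 0.55%.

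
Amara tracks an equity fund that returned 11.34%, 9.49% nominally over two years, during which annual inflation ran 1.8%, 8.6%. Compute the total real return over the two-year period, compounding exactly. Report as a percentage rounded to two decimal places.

Nominal growth factor = 1.1134 × 1.0949 = 1.219062
Price-level growth factor = 1.0180 × 1.0860 = 1.105548
Real growth factor = 1.219062 / 1.105548 = 1.102676
Total real return = 1.102676 − 1 → 10.27%.

10.27%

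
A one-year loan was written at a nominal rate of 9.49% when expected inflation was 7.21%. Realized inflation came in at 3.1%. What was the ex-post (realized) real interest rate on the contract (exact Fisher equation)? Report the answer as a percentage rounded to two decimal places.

6.20%

Ex-post: (1 + 0.0949)/(1 + 0.0310) − 1 = 6.1979%
So the realized real rate is 6.20%.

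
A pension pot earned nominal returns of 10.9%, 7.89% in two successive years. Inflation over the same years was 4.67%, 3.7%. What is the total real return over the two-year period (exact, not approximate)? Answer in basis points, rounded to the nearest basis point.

Compound the nominal returns: 1.1090 × 1.0789 = 1.196500.
Compound inflation: 1.0467 × 1.0370 = 1.085428.
Deflate: 1.196500 / 1.085428 = 1.102330.
Total real return = 1.102330 − 1 → 1023 basis points.

1023 basis points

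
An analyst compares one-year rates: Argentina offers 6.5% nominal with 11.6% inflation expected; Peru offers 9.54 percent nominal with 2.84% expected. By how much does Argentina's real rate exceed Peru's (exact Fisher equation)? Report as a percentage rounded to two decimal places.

Argentina: (1 + 0.0650)/(1 + 0.1160) − 1 = -4.5699%
Peru: (1 + 0.0954)/(1 + 0.0284) − 1 = 6.5150%
Differential = -4.5699% − 6.5150% = -11.0849% → -11.08%.

-11.08%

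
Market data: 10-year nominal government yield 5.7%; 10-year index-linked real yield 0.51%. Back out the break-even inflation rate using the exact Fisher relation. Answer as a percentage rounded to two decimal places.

(1 + π) = (1 + i)/(1 + r) = 1.05700 / 1.00510 = 1.051637
Break-even inflation = 1.051637 − 1 → 5.16%.

5.16%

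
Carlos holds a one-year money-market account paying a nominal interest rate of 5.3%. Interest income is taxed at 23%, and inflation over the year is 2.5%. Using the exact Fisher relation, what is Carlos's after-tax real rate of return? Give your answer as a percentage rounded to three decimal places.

1.542%

After-tax nominal return = 5.3% × (1 − 0.23) = 4.0810%.
1 + r = 1.04081 / 1.02500 = 1.015424
After-tax real rate = 1.015424 − 1 → 1.542%.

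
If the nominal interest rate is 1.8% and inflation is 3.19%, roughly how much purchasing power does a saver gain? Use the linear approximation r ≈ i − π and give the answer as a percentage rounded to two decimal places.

r ≈ i − π = 1.8% − 3.19% = -1.39%.

-1.39%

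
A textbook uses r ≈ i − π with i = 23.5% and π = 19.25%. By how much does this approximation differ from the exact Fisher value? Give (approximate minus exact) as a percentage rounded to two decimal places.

Approximate: r ≈ 23.500% − 19.250% = 4.2500%
Exact: (1 + 0.2350)/(1 + 0.1925) − 1 = 3.5639%
Error = 4.2500% − 3.5639% = 0.6861% → 0.69%.

0.69%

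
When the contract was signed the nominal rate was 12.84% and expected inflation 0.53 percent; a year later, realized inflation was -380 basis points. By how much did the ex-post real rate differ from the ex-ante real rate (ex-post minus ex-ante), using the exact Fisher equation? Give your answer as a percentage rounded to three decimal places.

5.052%

Ex-ante: (1 + 0.1284)/(1 + 0.0053) − 1 = 12.2451%
Ex-post: (1 + 0.1284)/(1 − 0.0380) − 1 = 17.2973%
Difference (ex-post − ex-ante) = 5.0522% → 5.052%.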